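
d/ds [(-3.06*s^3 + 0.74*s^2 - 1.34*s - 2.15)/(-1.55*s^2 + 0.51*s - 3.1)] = (4.743*s^4 - 3.1212*s^3 + 26.7584*s^2 - 11.253*s + 5.2505)/(2.4025*s^4 - 1.581*s^3 + 9.8701*s^2 - 3.162*s + 9.61)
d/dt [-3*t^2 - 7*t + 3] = -6*t - 7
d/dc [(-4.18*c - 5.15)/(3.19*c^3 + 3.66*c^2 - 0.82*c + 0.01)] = (26.6684*c^3 + 64.5843*c^2 + 37.698*c - 4.2648)/(10.1761*c^6 + 23.3508*c^5 + 8.164*c^4 - 5.9386*c^3 + 0.7456*c^2 - 0.0164*c + 0.0001)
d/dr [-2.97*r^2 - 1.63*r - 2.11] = -5.94*r - 1.63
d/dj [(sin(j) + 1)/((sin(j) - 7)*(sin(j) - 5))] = (-2*sin(j) + cos(j)^2 + 46)*cos(j)/((sin(j) - 7)^2*(sin(j) - 5)^2)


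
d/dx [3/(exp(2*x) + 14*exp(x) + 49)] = 6*(-exp(x) - 7)*exp(x)/(exp(2*x) + 14*exp(x) + 49)^2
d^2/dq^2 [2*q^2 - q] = 4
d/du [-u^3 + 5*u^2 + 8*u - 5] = -3*u^2 + 10*u + 8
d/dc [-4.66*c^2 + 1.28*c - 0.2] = 1.28 - 9.32*c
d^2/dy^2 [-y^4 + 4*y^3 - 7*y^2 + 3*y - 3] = -12*y^2 + 24*y - 14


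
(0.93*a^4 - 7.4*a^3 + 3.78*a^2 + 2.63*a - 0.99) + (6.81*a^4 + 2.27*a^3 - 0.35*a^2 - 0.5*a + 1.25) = 7.74*a^4 - 5.13*a^3 + 3.43*a^2 + 2.13*a + 0.26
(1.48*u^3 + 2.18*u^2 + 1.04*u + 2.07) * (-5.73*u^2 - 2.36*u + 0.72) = -8.4804*u^5 - 15.9842*u^4 - 10.0384*u^3 - 12.7459*u^2 - 4.1364*u + 1.4904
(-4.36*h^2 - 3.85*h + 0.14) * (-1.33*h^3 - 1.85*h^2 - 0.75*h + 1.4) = 5.7988*h^5 + 13.1865*h^4 + 10.2063*h^3 - 3.4755*h^2 - 5.495*h + 0.196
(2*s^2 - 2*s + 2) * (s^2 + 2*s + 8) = 2*s^4 + 2*s^3 + 14*s^2 - 12*s + 16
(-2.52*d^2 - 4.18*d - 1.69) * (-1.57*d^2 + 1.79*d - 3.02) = 3.9564*d^4 + 2.0518*d^3 + 2.7815*d^2 + 9.5985*d + 5.1038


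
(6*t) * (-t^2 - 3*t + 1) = -6*t^3 - 18*t^2 + 6*t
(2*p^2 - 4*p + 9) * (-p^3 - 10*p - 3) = -2*p^5 + 4*p^4 - 29*p^3 + 34*p^2 - 78*p - 27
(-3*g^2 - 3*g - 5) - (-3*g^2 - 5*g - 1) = 2*g - 4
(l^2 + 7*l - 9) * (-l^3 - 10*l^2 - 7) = -l^5 - 17*l^4 - 61*l^3 + 83*l^2 - 49*l + 63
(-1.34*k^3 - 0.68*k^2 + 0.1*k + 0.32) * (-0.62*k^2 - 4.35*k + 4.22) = 0.8308*k^5 + 6.2506*k^4 - 2.7588*k^3 - 3.503*k^2 - 0.97*k + 1.3504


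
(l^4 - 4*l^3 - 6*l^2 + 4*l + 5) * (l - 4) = l^5 - 8*l^4 + 10*l^3 + 28*l^2 - 11*l - 20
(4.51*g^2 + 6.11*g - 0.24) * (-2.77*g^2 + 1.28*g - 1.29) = -12.4927*g^4 - 11.1519*g^3 + 2.6677*g^2 - 8.1891*g + 0.3096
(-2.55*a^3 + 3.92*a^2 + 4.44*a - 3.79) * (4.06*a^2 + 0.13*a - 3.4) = -10.353*a^5 + 15.5837*a^4 + 27.206*a^3 - 28.1382*a^2 - 15.5887*a + 12.886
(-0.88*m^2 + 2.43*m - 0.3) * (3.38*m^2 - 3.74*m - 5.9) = -2.9744*m^4 + 11.5046*m^3 - 4.9102*m^2 - 13.215*m + 1.77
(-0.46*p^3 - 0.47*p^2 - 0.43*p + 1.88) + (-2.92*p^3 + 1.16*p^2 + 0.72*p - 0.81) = -3.38*p^3 + 0.69*p^2 + 0.29*p + 1.07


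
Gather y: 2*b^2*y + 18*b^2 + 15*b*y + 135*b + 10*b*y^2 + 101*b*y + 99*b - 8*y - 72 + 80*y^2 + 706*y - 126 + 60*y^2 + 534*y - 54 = 18*b^2 + 234*b + y^2*(10*b + 140) + y*(2*b^2 + 116*b + 1232) - 252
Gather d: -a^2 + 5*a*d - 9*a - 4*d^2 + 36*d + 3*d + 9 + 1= -a^2 - 9*a - 4*d^2 + d*(5*a + 39) + 10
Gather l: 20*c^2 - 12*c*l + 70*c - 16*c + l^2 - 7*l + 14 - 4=20*c^2 + 54*c + l^2 + l*(-12*c - 7) + 10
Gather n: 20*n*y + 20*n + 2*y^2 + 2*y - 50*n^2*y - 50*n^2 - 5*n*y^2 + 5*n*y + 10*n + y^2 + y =n^2*(-50*y - 50) + n*(-5*y^2 + 25*y + 30) + 3*y^2 + 3*y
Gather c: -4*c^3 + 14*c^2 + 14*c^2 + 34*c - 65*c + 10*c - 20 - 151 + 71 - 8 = -4*c^3 + 28*c^2 - 21*c - 108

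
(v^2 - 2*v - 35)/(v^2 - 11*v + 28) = (v + 5)/(v - 4)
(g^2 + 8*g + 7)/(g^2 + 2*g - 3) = (g^2 + 8*g + 7)/(g^2 + 2*g - 3)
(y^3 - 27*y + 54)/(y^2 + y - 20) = (y^3 - 27*y + 54)/(y^2 + y - 20)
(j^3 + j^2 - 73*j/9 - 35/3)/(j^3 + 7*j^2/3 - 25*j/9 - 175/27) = 3*(j - 3)/(3*j - 5)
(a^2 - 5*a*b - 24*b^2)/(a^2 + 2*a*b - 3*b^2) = (a - 8*b)/(a - b)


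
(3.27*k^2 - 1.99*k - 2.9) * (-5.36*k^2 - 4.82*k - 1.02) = -17.5272*k^4 - 5.095*k^3 + 21.8004*k^2 + 16.0078*k + 2.958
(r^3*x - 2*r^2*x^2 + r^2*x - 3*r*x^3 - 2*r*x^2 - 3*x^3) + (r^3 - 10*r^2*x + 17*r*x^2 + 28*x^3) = r^3*x + r^3 - 2*r^2*x^2 - 9*r^2*x - 3*r*x^3 + 15*r*x^2 + 25*x^3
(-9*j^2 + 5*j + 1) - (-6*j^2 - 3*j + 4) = -3*j^2 + 8*j - 3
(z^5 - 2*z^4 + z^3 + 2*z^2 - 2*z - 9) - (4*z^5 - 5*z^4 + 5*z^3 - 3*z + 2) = -3*z^5 + 3*z^4 - 4*z^3 + 2*z^2 + z - 11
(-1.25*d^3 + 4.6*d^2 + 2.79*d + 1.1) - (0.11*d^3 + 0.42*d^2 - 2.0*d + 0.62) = -1.36*d^3 + 4.18*d^2 + 4.79*d + 0.48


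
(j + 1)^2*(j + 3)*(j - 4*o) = j^4 - 4*j^3*o + 5*j^3 - 20*j^2*o + 7*j^2 - 28*j*o + 3*j - 12*o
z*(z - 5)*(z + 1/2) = z^3 - 9*z^2/2 - 5*z/2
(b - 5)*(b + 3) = b^2 - 2*b - 15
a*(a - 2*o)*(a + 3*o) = a^3 + a^2*o - 6*a*o^2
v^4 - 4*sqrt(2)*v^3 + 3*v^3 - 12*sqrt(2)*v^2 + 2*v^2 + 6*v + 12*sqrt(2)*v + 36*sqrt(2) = (v + 3)*(v - 3*sqrt(2))*(v - 2*sqrt(2))*(v + sqrt(2))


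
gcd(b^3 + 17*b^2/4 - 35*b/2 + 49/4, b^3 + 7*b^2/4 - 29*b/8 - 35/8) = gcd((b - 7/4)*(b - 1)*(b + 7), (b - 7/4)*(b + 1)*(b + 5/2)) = b - 7/4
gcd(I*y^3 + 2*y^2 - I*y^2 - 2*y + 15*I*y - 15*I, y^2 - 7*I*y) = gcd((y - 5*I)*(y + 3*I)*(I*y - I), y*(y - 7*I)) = 1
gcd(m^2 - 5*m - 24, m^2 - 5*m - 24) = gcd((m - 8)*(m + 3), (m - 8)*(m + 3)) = m^2 - 5*m - 24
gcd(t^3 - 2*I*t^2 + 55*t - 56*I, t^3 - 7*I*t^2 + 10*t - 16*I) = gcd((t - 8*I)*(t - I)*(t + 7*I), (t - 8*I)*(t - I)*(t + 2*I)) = t^2 - 9*I*t - 8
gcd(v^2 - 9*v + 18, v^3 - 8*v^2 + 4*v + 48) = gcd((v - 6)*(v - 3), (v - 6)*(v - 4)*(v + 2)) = v - 6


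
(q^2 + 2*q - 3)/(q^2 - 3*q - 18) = (q - 1)/(q - 6)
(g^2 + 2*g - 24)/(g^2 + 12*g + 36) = (g - 4)/(g + 6)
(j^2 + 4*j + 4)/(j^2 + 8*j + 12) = (j + 2)/(j + 6)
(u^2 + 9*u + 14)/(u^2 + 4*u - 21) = (u + 2)/(u - 3)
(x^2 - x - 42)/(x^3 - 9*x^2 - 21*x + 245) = (x + 6)/(x^2 - 2*x - 35)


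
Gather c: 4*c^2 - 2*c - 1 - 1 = 4*c^2 - 2*c - 2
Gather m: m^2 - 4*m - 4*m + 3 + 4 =m^2 - 8*m + 7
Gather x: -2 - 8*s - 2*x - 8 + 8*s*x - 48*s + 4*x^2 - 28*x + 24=-56*s + 4*x^2 + x*(8*s - 30) + 14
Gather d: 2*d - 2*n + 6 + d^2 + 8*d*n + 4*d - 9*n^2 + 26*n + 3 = d^2 + d*(8*n + 6) - 9*n^2 + 24*n + 9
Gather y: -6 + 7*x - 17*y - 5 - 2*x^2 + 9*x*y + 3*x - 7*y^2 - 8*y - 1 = -2*x^2 + 10*x - 7*y^2 + y*(9*x - 25) - 12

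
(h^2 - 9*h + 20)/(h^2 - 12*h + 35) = (h - 4)/(h - 7)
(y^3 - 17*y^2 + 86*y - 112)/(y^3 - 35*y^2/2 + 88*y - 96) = 2*(y^2 - 9*y + 14)/(2*y^2 - 19*y + 24)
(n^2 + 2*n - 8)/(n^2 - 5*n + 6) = (n + 4)/(n - 3)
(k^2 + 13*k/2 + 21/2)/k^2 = 1 + 13/(2*k) + 21/(2*k^2)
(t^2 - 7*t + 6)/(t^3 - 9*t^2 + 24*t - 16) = (t - 6)/(t^2 - 8*t + 16)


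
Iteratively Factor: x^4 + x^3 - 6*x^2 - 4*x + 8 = (x + 2)*(x^3 - x^2 - 4*x + 4) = (x + 2)^2*(x^2 - 3*x + 2) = (x - 1)*(x + 2)^2*(x - 2)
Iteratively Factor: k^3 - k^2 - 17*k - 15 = (k - 5)*(k^2 + 4*k + 3) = (k - 5)*(k + 3)*(k + 1)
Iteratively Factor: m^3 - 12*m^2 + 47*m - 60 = (m - 5)*(m^2 - 7*m + 12) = (m - 5)*(m - 3)*(m - 4)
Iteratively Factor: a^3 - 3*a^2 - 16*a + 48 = (a - 3)*(a^2 - 16) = (a - 4)*(a - 3)*(a + 4)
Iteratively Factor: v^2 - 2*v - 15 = (v + 3)*(v - 5)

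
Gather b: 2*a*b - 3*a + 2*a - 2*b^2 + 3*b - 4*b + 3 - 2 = -a - 2*b^2 + b*(2*a - 1) + 1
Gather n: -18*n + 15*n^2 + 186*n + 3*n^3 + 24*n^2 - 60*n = 3*n^3 + 39*n^2 + 108*n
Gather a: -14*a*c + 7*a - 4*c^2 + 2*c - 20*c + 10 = a*(7 - 14*c) - 4*c^2 - 18*c + 10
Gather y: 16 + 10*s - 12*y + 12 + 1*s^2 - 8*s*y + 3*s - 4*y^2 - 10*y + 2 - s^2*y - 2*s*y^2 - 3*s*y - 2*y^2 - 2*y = s^2 + 13*s + y^2*(-2*s - 6) + y*(-s^2 - 11*s - 24) + 30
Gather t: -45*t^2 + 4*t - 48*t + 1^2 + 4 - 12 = -45*t^2 - 44*t - 7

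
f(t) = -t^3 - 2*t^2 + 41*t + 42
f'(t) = -3*t^2 - 4*t + 41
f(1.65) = 99.71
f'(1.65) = 26.23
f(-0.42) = 24.50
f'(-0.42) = 42.15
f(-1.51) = -21.03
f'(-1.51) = 40.20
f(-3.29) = -78.93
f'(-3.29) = 21.69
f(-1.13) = -5.44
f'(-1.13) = 41.69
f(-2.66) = -62.39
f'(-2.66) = 30.41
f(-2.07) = -42.57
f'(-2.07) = 36.43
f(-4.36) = -91.90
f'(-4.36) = 1.41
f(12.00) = -1482.00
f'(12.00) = -439.00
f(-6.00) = -60.00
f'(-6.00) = -43.00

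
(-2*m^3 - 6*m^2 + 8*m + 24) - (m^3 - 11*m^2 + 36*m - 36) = -3*m^3 + 5*m^2 - 28*m + 60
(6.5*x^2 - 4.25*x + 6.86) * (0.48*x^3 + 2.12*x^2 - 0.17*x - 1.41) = 3.12*x^5 + 11.74*x^4 - 6.8222*x^3 + 6.1007*x^2 + 4.8263*x - 9.6726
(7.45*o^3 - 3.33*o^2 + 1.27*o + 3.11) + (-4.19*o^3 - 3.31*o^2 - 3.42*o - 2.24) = 3.26*o^3 - 6.64*o^2 - 2.15*o + 0.87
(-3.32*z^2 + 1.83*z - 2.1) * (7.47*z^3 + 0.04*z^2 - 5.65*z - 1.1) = -24.8004*z^5 + 13.5373*z^4 + 3.1442*z^3 - 6.7715*z^2 + 9.852*z + 2.31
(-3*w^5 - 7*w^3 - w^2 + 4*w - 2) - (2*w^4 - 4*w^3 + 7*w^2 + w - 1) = -3*w^5 - 2*w^4 - 3*w^3 - 8*w^2 + 3*w - 1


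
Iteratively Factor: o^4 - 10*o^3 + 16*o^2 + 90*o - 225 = (o - 5)*(o^3 - 5*o^2 - 9*o + 45) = (o - 5)*(o - 3)*(o^2 - 2*o - 15) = (o - 5)*(o - 3)*(o + 3)*(o - 5)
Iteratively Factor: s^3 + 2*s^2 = (s + 2)*(s^2) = s*(s + 2)*(s)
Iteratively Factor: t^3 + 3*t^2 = (t)*(t^2 + 3*t) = t*(t + 3)*(t)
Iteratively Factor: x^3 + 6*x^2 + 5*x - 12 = (x + 4)*(x^2 + 2*x - 3) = (x - 1)*(x + 4)*(x + 3)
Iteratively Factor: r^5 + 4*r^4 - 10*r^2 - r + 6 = (r + 2)*(r^4 + 2*r^3 - 4*r^2 - 2*r + 3) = (r + 2)*(r + 3)*(r^3 - r^2 - r + 1) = (r + 1)*(r + 2)*(r + 3)*(r^2 - 2*r + 1) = (r - 1)*(r + 1)*(r + 2)*(r + 3)*(r - 1)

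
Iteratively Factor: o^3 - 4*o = (o - 2)*(o^2 + 2*o) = (o - 2)*(o + 2)*(o)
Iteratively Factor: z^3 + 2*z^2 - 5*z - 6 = (z + 1)*(z^2 + z - 6) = (z - 2)*(z + 1)*(z + 3)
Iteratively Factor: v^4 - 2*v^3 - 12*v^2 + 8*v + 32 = (v + 2)*(v^3 - 4*v^2 - 4*v + 16) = (v - 2)*(v + 2)*(v^2 - 2*v - 8) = (v - 4)*(v - 2)*(v + 2)*(v + 2)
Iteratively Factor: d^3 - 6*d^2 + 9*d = (d - 3)*(d^2 - 3*d) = (d - 3)^2*(d)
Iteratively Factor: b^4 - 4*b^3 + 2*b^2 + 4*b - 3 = (b - 1)*(b^3 - 3*b^2 - b + 3) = (b - 1)^2*(b^2 - 2*b - 3) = (b - 3)*(b - 1)^2*(b + 1)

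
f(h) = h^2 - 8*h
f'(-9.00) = -26.00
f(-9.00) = 153.00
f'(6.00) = 4.00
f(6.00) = -12.00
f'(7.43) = 6.86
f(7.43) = -4.24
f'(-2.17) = -12.34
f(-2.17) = 22.07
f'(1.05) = -5.90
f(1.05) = -7.30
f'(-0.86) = -9.72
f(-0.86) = 7.62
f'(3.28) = -1.44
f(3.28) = -15.48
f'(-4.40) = -16.80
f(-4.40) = 54.56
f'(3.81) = -0.38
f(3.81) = -15.96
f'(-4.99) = -17.98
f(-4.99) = 64.82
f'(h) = 2*h - 8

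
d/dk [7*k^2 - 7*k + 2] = 14*k - 7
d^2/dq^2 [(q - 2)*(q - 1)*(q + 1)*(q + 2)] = 12*q^2 - 10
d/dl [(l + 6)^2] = 2*l + 12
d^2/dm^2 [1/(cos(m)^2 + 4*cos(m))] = (-(1 - cos(2*m))^2 + 15*cos(m) - 9*cos(2*m) - 3*cos(3*m) + 27)/((cos(m) + 4)^3*cos(m)^3)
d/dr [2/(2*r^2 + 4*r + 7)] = 8*(-r - 1)/(2*r^2 + 4*r + 7)^2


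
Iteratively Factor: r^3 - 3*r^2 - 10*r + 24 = (r + 3)*(r^2 - 6*r + 8) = (r - 4)*(r + 3)*(r - 2)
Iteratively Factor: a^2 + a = (a + 1)*(a)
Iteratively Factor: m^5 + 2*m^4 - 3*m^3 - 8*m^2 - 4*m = (m + 2)*(m^4 - 3*m^2 - 2*m) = (m + 1)*(m + 2)*(m^3 - m^2 - 2*m) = (m - 2)*(m + 1)*(m + 2)*(m^2 + m) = m*(m - 2)*(m + 1)*(m + 2)*(m + 1)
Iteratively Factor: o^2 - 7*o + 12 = (o - 3)*(o - 4)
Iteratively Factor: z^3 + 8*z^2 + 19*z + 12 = (z + 1)*(z^2 + 7*z + 12) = (z + 1)*(z + 3)*(z + 4)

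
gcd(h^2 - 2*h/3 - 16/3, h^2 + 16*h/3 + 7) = 1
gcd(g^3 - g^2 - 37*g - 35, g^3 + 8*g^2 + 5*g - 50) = g + 5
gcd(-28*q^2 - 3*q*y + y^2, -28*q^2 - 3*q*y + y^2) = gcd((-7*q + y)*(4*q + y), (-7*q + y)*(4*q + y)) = -28*q^2 - 3*q*y + y^2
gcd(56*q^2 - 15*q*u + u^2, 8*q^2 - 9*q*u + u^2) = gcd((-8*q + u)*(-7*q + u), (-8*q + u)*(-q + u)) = 8*q - u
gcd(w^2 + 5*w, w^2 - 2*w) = w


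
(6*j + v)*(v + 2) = 6*j*v + 12*j + v^2 + 2*v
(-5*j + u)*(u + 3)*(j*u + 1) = -5*j^2*u^2 - 15*j^2*u + j*u^3 + 3*j*u^2 - 5*j*u - 15*j + u^2 + 3*u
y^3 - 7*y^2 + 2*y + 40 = (y - 5)*(y - 4)*(y + 2)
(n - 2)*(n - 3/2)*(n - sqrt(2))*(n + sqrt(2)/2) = n^4 - 7*n^3/2 - sqrt(2)*n^3/2 + 2*n^2 + 7*sqrt(2)*n^2/4 - 3*sqrt(2)*n/2 + 7*n/2 - 3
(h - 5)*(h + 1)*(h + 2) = h^3 - 2*h^2 - 13*h - 10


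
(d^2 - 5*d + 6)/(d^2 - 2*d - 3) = (d - 2)/(d + 1)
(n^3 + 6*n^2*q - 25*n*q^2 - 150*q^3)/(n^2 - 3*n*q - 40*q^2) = (-n^2 - n*q + 30*q^2)/(-n + 8*q)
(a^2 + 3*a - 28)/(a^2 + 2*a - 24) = (a + 7)/(a + 6)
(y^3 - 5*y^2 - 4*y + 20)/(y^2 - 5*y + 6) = (y^2 - 3*y - 10)/(y - 3)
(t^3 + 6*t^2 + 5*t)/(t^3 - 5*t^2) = (t^2 + 6*t + 5)/(t*(t - 5))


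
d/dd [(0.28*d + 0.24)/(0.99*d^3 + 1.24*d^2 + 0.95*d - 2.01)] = (0.2772*d^3 + 0.3472*d^2 + 0.266*d - (0.28*d + 0.24)*(2.97*d^2 + 2.48*d + 0.95) - 0.5628)/(0.99*d^3 + 1.24*d^2 + 0.95*d - 2.01)^2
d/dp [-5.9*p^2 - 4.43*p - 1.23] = -11.8*p - 4.43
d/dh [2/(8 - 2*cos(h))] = -sin(h)/(cos(h) - 4)^2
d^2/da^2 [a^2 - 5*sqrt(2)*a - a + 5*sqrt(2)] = 2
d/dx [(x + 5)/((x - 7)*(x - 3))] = (-x^2 - 10*x + 71)/(x^4 - 20*x^3 + 142*x^2 - 420*x + 441)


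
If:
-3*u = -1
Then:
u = 1/3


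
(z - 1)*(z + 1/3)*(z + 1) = z^3 + z^2/3 - z - 1/3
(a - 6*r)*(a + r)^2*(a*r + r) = a^4*r - 4*a^3*r^2 + a^3*r - 11*a^2*r^3 - 4*a^2*r^2 - 6*a*r^4 - 11*a*r^3 - 6*r^4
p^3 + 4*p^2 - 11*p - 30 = (p - 3)*(p + 2)*(p + 5)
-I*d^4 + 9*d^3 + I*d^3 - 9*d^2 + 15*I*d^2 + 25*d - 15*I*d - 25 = (d - I)*(d + 5*I)^2*(-I*d + I)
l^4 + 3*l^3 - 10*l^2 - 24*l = l*(l - 3)*(l + 2)*(l + 4)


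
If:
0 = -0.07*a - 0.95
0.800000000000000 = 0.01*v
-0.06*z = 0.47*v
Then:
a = -13.57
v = 80.00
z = -626.67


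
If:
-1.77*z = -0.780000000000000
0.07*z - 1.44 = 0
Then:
No Solution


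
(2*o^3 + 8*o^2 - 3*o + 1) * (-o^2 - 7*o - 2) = -2*o^5 - 22*o^4 - 57*o^3 + 4*o^2 - o - 2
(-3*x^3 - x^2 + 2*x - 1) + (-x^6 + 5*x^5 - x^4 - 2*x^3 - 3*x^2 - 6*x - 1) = -x^6 + 5*x^5 - x^4 - 5*x^3 - 4*x^2 - 4*x - 2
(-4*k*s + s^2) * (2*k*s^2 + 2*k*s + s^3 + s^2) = -8*k^2*s^3 - 8*k^2*s^2 - 2*k*s^4 - 2*k*s^3 + s^5 + s^4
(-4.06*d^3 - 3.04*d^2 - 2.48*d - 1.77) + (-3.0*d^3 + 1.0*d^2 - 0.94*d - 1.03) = -7.06*d^3 - 2.04*d^2 - 3.42*d - 2.8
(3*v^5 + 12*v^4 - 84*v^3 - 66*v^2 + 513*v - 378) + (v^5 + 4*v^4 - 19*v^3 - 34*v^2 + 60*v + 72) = 4*v^5 + 16*v^4 - 103*v^3 - 100*v^2 + 573*v - 306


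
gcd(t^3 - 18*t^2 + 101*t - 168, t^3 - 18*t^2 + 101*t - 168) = t^3 - 18*t^2 + 101*t - 168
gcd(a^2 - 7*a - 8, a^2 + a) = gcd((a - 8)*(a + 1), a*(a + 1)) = a + 1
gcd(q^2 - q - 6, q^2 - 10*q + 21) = q - 3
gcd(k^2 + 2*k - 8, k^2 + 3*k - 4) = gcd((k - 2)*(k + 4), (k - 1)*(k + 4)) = k + 4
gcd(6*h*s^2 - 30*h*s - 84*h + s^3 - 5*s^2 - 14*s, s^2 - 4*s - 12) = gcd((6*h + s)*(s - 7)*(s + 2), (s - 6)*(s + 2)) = s + 2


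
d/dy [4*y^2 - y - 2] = 8*y - 1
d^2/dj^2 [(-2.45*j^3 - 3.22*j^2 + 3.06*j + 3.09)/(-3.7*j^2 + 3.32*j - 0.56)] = (5.6843418860808e-14*j^4 + 39.1831199999999*j^3 - 321.17388*j^2 + 270.3972*j - 64.672192)/(50.653*j^6 - 136.3524*j^5 + 145.34784*j^4 - 77.868608*j^3 + 21.998592*j^2 - 3.123456*j + 0.175616)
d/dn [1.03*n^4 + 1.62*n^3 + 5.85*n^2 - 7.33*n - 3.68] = 4.12*n^3 + 4.86*n^2 + 11.7*n - 7.33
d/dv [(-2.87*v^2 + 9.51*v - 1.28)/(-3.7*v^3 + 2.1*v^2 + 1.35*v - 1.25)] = (-10.619*v^4 + 70.374*v^3 - 38.0535*v^2 + 12.551*v - 10.1595)/(13.69*v^6 - 15.54*v^5 - 5.58*v^4 + 14.92*v^3 - 3.4275*v^2 - 3.375*v + 1.5625)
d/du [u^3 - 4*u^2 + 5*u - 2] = 3*u^2 - 8*u + 5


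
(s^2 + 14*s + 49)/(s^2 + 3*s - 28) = (s + 7)/(s - 4)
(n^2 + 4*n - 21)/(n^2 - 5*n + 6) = (n + 7)/(n - 2)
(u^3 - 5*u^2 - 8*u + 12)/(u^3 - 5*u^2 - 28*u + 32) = (u^2 - 4*u - 12)/(u^2 - 4*u - 32)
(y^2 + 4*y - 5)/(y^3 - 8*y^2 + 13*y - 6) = (y + 5)/(y^2 - 7*y + 6)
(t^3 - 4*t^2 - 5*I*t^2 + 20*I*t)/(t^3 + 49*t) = (t^2 - 4*t - 5*I*t + 20*I)/(t^2 + 49)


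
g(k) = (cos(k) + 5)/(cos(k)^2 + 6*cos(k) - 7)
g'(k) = (2*sin(k)*cos(k) + 6*sin(k))*(cos(k) + 5)/(cos(k)^2 + 6*cos(k) - 7)^2 - sin(k)/(cos(k)^2 + 6*cos(k) - 7)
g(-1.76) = -0.59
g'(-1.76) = -0.53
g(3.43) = -0.34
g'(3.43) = -0.06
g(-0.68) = -3.34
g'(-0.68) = -9.53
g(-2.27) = -0.42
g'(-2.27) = -0.22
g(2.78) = -0.35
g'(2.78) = 0.07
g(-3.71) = -0.37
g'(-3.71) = 0.12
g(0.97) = -1.69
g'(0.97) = 3.28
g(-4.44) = -0.55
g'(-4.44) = 0.45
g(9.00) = -0.35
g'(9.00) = 0.09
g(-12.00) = -4.77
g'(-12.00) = 16.51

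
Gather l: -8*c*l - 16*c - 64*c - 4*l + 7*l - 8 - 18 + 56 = -80*c + l*(3 - 8*c) + 30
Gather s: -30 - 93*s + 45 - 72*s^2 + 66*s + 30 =-72*s^2 - 27*s + 45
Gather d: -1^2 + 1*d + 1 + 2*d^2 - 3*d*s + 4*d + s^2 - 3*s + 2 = 2*d^2 + d*(5 - 3*s) + s^2 - 3*s + 2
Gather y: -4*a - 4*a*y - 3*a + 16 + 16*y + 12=-7*a + y*(16 - 4*a) + 28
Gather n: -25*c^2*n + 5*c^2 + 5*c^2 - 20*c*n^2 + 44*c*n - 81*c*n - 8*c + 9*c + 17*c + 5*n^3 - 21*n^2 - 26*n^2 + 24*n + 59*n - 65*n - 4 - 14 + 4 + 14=10*c^2 + 18*c + 5*n^3 + n^2*(-20*c - 47) + n*(-25*c^2 - 37*c + 18)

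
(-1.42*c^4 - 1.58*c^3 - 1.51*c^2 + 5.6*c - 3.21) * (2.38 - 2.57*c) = 3.6494*c^5 + 0.681*c^4 + 0.120299999999999*c^3 - 17.9858*c^2 + 21.5777*c - 7.6398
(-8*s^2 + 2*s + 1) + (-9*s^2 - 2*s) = 1 - 17*s^2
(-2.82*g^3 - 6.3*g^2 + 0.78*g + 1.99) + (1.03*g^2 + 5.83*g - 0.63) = -2.82*g^3 - 5.27*g^2 + 6.61*g + 1.36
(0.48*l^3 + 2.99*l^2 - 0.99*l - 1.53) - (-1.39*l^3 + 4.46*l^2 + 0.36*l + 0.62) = 1.87*l^3 - 1.47*l^2 - 1.35*l - 2.15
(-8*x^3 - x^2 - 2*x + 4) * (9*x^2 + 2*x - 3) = -72*x^5 - 25*x^4 + 4*x^3 + 35*x^2 + 14*x - 12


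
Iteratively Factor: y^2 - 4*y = (y)*(y - 4)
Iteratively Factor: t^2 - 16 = (t + 4)*(t - 4)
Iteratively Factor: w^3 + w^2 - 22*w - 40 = (w + 4)*(w^2 - 3*w - 10) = (w + 2)*(w + 4)*(w - 5)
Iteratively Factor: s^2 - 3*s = (s - 3)*(s)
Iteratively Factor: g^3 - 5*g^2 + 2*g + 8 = (g - 4)*(g^2 - g - 2) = (g - 4)*(g + 1)*(g - 2)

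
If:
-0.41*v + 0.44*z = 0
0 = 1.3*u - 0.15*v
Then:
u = 0.123827392120075*z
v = 1.07317073170732*z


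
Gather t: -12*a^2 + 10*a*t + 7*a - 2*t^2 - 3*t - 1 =-12*a^2 + 7*a - 2*t^2 + t*(10*a - 3) - 1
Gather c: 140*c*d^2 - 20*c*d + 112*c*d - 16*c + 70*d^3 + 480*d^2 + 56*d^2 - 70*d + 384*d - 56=c*(140*d^2 + 92*d - 16) + 70*d^3 + 536*d^2 + 314*d - 56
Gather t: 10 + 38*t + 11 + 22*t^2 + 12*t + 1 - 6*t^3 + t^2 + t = -6*t^3 + 23*t^2 + 51*t + 22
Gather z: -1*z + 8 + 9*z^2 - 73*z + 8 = 9*z^2 - 74*z + 16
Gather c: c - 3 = c - 3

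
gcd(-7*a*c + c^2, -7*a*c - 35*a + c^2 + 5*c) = 7*a - c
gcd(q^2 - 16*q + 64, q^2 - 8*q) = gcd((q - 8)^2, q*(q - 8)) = q - 8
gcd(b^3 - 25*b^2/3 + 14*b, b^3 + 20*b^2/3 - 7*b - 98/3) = b - 7/3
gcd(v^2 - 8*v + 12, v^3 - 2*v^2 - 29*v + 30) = v - 6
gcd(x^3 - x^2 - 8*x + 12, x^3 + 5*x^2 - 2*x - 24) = x^2 + x - 6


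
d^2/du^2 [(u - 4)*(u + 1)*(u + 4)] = 6*u + 2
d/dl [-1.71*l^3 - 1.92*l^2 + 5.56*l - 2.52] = -5.13*l^2 - 3.84*l + 5.56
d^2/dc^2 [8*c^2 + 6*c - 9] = 16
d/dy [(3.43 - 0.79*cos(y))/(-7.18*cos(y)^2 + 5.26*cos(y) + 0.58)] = (5.6722*cos(y)^2 - 49.2548*cos(y) + 18.5)*sin(y)/(51.5524*cos(y)^4 - 75.5336*cos(y)^3 + 19.3388*cos(y)^2 + 6.1016*cos(y) + 0.3364)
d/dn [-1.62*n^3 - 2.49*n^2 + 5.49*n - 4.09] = -4.86*n^2 - 4.98*n + 5.49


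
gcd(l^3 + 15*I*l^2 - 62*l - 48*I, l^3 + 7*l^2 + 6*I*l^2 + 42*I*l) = l + 6*I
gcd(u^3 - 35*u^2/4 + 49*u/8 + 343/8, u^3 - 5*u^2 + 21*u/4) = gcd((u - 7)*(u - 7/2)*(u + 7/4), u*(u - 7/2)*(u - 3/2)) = u - 7/2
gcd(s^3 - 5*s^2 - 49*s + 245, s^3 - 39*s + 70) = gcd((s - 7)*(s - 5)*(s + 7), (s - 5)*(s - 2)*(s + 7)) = s^2 + 2*s - 35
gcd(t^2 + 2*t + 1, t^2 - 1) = t + 1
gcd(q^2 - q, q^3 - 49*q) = q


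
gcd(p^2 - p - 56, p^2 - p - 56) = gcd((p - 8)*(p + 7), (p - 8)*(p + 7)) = p^2 - p - 56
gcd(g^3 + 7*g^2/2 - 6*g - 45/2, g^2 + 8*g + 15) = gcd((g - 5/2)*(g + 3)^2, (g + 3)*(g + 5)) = g + 3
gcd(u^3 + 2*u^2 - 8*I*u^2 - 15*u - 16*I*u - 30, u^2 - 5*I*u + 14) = 1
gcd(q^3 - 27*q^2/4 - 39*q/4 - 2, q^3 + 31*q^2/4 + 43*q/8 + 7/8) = q + 1/4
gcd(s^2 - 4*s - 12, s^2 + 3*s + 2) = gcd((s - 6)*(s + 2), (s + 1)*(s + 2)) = s + 2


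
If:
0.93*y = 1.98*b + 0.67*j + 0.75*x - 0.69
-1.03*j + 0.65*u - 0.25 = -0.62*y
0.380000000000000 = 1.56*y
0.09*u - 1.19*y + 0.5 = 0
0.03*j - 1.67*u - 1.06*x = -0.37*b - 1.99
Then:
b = -0.97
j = -1.57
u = -2.33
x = 5.17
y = 0.24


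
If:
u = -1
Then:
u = -1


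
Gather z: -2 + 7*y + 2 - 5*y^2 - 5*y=-5*y^2 + 2*y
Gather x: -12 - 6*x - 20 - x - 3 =-7*x - 35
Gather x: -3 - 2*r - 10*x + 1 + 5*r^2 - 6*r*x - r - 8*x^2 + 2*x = 5*r^2 - 3*r - 8*x^2 + x*(-6*r - 8) - 2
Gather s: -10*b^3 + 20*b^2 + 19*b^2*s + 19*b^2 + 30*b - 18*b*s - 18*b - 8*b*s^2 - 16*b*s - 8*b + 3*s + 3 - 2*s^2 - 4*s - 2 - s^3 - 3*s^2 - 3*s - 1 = -10*b^3 + 39*b^2 + 4*b - s^3 + s^2*(-8*b - 5) + s*(19*b^2 - 34*b - 4)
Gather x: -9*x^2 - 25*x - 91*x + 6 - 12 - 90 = -9*x^2 - 116*x - 96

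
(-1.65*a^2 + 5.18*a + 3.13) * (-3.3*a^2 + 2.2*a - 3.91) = 5.445*a^4 - 20.724*a^3 + 7.5185*a^2 - 13.3678*a - 12.2383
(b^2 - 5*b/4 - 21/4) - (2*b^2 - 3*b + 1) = -b^2 + 7*b/4 - 25/4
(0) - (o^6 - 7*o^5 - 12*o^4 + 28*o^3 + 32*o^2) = -o^6 + 7*o^5 + 12*o^4 - 28*o^3 - 32*o^2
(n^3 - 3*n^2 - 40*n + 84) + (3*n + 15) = n^3 - 3*n^2 - 37*n + 99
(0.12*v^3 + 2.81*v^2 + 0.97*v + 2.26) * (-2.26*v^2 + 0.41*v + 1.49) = -0.2712*v^5 - 6.3014*v^4 - 0.8613*v^3 - 0.522999999999999*v^2 + 2.3719*v + 3.3674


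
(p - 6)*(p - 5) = p^2 - 11*p + 30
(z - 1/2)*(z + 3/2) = z^2 + z - 3/4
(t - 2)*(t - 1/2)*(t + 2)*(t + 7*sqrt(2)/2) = t^4 - t^3/2 + 7*sqrt(2)*t^3/2 - 4*t^2 - 7*sqrt(2)*t^2/4 - 14*sqrt(2)*t + 2*t + 7*sqrt(2)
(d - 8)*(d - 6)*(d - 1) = d^3 - 15*d^2 + 62*d - 48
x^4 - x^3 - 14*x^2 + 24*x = x*(x - 3)*(x - 2)*(x + 4)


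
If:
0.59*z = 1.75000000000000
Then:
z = 2.97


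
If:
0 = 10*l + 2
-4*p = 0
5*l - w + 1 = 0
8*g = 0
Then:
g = 0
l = -1/5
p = 0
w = 0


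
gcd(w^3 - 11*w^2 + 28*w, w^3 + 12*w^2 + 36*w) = w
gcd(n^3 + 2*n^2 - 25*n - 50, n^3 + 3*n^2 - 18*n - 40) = n^2 + 7*n + 10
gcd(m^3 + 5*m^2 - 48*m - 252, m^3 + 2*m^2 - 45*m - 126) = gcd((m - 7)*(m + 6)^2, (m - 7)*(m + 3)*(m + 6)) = m^2 - m - 42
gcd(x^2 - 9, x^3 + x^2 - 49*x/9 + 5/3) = x + 3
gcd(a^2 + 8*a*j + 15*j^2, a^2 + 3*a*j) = a + 3*j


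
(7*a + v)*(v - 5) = 7*a*v - 35*a + v^2 - 5*v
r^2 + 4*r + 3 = (r + 1)*(r + 3)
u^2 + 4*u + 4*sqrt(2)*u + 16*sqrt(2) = (u + 4)*(u + 4*sqrt(2))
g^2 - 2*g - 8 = (g - 4)*(g + 2)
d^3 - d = d*(d - 1)*(d + 1)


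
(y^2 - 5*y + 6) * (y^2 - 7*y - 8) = y^4 - 12*y^3 + 33*y^2 - 2*y - 48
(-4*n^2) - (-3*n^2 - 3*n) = -n^2 + 3*n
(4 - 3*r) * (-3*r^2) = 9*r^3 - 12*r^2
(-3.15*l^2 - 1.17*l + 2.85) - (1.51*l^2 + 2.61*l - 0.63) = -4.66*l^2 - 3.78*l + 3.48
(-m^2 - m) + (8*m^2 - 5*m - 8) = 7*m^2 - 6*m - 8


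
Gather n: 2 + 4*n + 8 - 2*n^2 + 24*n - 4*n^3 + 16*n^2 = -4*n^3 + 14*n^2 + 28*n + 10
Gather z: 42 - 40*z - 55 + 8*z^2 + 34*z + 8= 8*z^2 - 6*z - 5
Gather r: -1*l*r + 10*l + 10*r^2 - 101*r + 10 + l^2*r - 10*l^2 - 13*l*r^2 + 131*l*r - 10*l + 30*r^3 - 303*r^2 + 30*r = -10*l^2 + 30*r^3 + r^2*(-13*l - 293) + r*(l^2 + 130*l - 71) + 10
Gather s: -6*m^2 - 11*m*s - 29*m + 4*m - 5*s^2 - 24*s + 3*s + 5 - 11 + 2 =-6*m^2 - 25*m - 5*s^2 + s*(-11*m - 21) - 4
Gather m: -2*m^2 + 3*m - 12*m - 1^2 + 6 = -2*m^2 - 9*m + 5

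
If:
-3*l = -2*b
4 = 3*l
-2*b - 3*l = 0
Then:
No Solution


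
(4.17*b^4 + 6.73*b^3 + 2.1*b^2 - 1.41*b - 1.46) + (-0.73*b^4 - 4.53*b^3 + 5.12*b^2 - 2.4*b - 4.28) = 3.44*b^4 + 2.2*b^3 + 7.22*b^2 - 3.81*b - 5.74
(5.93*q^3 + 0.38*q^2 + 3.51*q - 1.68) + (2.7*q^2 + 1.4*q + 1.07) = 5.93*q^3 + 3.08*q^2 + 4.91*q - 0.61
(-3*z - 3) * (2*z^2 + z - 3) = -6*z^3 - 9*z^2 + 6*z + 9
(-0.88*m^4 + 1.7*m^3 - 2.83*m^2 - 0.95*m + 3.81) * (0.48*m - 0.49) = -0.4224*m^5 + 1.2472*m^4 - 2.1914*m^3 + 0.9307*m^2 + 2.2943*m - 1.8669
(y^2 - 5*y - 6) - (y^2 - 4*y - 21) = 15 - y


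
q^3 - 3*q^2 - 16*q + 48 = (q - 4)*(q - 3)*(q + 4)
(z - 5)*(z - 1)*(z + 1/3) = z^3 - 17*z^2/3 + 3*z + 5/3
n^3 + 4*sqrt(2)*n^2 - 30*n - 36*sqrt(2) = (n - 3*sqrt(2))*(n + sqrt(2))*(n + 6*sqrt(2))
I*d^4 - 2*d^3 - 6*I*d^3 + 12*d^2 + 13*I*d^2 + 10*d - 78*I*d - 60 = (d - 6)*(d - 2*I)*(d + 5*I)*(I*d + 1)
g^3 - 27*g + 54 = (g - 3)^2*(g + 6)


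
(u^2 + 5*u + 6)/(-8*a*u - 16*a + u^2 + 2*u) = (u + 3)/(-8*a + u)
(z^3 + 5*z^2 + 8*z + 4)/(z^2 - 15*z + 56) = (z^3 + 5*z^2 + 8*z + 4)/(z^2 - 15*z + 56)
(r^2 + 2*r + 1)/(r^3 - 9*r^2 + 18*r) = (r^2 + 2*r + 1)/(r*(r^2 - 9*r + 18))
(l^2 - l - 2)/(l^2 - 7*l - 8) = (l - 2)/(l - 8)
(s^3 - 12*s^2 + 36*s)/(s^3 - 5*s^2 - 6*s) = (s - 6)/(s + 1)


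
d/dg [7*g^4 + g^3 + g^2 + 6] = g*(28*g^2 + 3*g + 2)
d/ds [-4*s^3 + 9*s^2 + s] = -12*s^2 + 18*s + 1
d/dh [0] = 0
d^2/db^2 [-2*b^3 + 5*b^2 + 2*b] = 10 - 12*b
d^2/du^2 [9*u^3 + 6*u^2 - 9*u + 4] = 54*u + 12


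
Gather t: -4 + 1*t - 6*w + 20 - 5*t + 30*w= -4*t + 24*w + 16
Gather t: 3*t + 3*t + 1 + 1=6*t + 2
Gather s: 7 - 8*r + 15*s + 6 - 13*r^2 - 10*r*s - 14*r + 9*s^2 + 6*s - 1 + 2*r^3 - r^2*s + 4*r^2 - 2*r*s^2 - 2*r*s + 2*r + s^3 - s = 2*r^3 - 9*r^2 - 20*r + s^3 + s^2*(9 - 2*r) + s*(-r^2 - 12*r + 20) + 12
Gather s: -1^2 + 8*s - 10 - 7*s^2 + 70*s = -7*s^2 + 78*s - 11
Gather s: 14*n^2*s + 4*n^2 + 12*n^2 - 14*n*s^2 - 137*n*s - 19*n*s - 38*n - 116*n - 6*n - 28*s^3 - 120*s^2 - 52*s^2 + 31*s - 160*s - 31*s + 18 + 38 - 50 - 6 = 16*n^2 - 160*n - 28*s^3 + s^2*(-14*n - 172) + s*(14*n^2 - 156*n - 160)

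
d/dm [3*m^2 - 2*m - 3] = 6*m - 2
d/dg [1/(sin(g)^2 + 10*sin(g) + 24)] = -2*(sin(g) + 5)*cos(g)/(sin(g)^2 + 10*sin(g) + 24)^2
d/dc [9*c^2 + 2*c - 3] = 18*c + 2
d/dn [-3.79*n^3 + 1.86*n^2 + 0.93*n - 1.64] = -11.37*n^2 + 3.72*n + 0.93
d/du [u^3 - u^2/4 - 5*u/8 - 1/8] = 3*u^2 - u/2 - 5/8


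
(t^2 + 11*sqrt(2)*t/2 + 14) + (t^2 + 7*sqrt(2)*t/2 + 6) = 2*t^2 + 9*sqrt(2)*t + 20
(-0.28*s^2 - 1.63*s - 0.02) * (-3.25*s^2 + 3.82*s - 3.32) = 0.91*s^4 + 4.2279*s^3 - 5.232*s^2 + 5.3352*s + 0.0664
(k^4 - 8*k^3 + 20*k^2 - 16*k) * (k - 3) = k^5 - 11*k^4 + 44*k^3 - 76*k^2 + 48*k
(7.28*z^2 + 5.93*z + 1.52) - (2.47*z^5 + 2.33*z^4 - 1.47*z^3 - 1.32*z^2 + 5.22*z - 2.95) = -2.47*z^5 - 2.33*z^4 + 1.47*z^3 + 8.6*z^2 + 0.71*z + 4.47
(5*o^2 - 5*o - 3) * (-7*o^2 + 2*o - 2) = -35*o^4 + 45*o^3 + o^2 + 4*o + 6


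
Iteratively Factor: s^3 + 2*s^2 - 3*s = (s - 1)*(s^2 + 3*s) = s*(s - 1)*(s + 3)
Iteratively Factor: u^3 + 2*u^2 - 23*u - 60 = (u + 3)*(u^2 - u - 20) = (u - 5)*(u + 3)*(u + 4)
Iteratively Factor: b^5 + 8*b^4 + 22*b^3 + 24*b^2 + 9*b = (b + 1)*(b^4 + 7*b^3 + 15*b^2 + 9*b) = (b + 1)*(b + 3)*(b^3 + 4*b^2 + 3*b) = (b + 1)*(b + 3)^2*(b^2 + b) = b*(b + 1)*(b + 3)^2*(b + 1)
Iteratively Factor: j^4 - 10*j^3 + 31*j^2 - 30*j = (j)*(j^3 - 10*j^2 + 31*j - 30) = j*(j - 3)*(j^2 - 7*j + 10) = j*(j - 5)*(j - 3)*(j - 2)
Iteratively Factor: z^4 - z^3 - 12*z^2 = (z)*(z^3 - z^2 - 12*z) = z*(z + 3)*(z^2 - 4*z) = z*(z - 4)*(z + 3)*(z)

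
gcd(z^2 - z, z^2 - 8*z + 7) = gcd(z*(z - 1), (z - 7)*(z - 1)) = z - 1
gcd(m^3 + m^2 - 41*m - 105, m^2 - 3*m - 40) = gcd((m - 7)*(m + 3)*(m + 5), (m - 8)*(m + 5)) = m + 5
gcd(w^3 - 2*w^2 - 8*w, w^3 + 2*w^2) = w^2 + 2*w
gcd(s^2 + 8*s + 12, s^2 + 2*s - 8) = 1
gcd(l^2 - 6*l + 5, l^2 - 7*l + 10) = l - 5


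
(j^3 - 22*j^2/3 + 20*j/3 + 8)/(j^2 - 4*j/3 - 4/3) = j - 6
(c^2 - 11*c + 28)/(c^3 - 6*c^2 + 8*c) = (c - 7)/(c*(c - 2))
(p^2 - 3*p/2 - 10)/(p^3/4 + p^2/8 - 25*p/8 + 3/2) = 4*(2*p^2 - 3*p - 20)/(2*p^3 + p^2 - 25*p + 12)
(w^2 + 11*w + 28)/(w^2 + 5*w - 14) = (w + 4)/(w - 2)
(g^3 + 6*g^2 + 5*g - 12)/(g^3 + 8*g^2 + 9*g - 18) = (g + 4)/(g + 6)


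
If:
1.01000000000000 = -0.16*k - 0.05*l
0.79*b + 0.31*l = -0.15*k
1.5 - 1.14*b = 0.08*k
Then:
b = 1.72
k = -5.82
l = -1.58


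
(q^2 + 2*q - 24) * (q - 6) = q^3 - 4*q^2 - 36*q + 144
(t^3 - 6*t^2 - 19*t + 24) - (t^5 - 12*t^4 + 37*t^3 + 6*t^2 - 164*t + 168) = -t^5 + 12*t^4 - 36*t^3 - 12*t^2 + 145*t - 144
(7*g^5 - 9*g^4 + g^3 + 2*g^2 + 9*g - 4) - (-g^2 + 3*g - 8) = 7*g^5 - 9*g^4 + g^3 + 3*g^2 + 6*g + 4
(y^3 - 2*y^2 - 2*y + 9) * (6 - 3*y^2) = -3*y^5 + 6*y^4 + 12*y^3 - 39*y^2 - 12*y + 54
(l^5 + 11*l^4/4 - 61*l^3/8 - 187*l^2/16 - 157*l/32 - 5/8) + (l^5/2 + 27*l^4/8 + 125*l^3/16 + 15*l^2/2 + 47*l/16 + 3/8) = 3*l^5/2 + 49*l^4/8 + 3*l^3/16 - 67*l^2/16 - 63*l/32 - 1/4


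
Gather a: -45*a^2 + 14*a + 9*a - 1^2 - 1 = -45*a^2 + 23*a - 2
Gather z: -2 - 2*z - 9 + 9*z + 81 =7*z + 70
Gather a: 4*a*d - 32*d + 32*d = 4*a*d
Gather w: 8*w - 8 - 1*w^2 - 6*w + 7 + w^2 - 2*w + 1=0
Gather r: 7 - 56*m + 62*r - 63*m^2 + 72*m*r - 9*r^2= -63*m^2 - 56*m - 9*r^2 + r*(72*m + 62) + 7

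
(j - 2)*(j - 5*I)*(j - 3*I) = j^3 - 2*j^2 - 8*I*j^2 - 15*j + 16*I*j + 30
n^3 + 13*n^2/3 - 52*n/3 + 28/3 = (n - 2)*(n - 2/3)*(n + 7)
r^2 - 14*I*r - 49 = (r - 7*I)^2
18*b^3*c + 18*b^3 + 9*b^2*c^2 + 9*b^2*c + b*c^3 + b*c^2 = (3*b + c)*(6*b + c)*(b*c + b)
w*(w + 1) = w^2 + w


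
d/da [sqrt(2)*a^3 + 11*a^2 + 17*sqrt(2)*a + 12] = 3*sqrt(2)*a^2 + 22*a + 17*sqrt(2)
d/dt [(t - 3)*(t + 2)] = 2*t - 1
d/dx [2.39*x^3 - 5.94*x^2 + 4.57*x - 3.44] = 7.17*x^2 - 11.88*x + 4.57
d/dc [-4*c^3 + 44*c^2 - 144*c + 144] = -12*c^2 + 88*c - 144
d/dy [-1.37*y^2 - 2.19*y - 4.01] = -2.74*y - 2.19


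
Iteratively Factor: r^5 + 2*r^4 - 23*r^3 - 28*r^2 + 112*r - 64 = (r - 4)*(r^4 + 6*r^3 + r^2 - 24*r + 16) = (r - 4)*(r + 4)*(r^3 + 2*r^2 - 7*r + 4) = (r - 4)*(r + 4)^2*(r^2 - 2*r + 1) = (r - 4)*(r - 1)*(r + 4)^2*(r - 1)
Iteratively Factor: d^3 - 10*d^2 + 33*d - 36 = (d - 3)*(d^2 - 7*d + 12) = (d - 4)*(d - 3)*(d - 3)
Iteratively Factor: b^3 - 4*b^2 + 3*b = (b - 1)*(b^2 - 3*b) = (b - 3)*(b - 1)*(b)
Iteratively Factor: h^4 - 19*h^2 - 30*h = (h - 5)*(h^3 + 5*h^2 + 6*h) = (h - 5)*(h + 3)*(h^2 + 2*h) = (h - 5)*(h + 2)*(h + 3)*(h)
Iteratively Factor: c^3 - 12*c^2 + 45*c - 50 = (c - 2)*(c^2 - 10*c + 25) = (c - 5)*(c - 2)*(c - 5)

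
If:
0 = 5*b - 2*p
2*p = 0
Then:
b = 0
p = 0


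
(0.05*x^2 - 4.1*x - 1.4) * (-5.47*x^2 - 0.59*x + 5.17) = -0.2735*x^4 + 22.3975*x^3 + 10.3355*x^2 - 20.371*x - 7.238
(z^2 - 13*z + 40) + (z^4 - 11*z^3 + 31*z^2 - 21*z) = z^4 - 11*z^3 + 32*z^2 - 34*z + 40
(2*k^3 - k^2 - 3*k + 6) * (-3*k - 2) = -6*k^4 - k^3 + 11*k^2 - 12*k - 12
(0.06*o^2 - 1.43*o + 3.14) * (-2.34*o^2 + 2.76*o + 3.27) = -0.1404*o^4 + 3.5118*o^3 - 11.0982*o^2 + 3.9903*o + 10.2678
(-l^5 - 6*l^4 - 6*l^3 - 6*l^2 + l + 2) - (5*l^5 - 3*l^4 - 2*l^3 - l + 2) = -6*l^5 - 3*l^4 - 4*l^3 - 6*l^2 + 2*l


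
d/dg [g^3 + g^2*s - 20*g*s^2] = 3*g^2 + 2*g*s - 20*s^2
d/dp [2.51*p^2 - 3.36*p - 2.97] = 5.02*p - 3.36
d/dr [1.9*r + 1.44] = 1.90000000000000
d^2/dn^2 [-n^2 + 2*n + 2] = -2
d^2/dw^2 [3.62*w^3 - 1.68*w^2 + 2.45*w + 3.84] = 21.72*w - 3.36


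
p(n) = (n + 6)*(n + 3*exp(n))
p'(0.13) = 30.62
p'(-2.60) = 1.78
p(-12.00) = 72.00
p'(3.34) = 888.04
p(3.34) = 821.90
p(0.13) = 21.74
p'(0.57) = 47.30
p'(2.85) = 522.55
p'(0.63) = 50.24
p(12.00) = 8788974.74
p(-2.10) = -6.76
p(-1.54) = -4.00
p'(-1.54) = 6.43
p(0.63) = 41.52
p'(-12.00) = -18.00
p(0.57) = 38.60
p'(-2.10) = 3.60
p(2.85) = 484.21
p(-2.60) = -8.08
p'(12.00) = 9277053.11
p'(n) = n + (n + 6)*(3*exp(n) + 1) + 3*exp(n)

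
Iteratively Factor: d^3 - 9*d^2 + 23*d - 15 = (d - 1)*(d^2 - 8*d + 15) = (d - 3)*(d - 1)*(d - 5)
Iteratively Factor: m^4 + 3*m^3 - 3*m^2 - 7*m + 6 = (m - 1)*(m^3 + 4*m^2 + m - 6) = (m - 1)^2*(m^2 + 5*m + 6) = (m - 1)^2*(m + 3)*(m + 2)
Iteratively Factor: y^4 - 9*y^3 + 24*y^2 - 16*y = (y - 1)*(y^3 - 8*y^2 + 16*y) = (y - 4)*(y - 1)*(y^2 - 4*y) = (y - 4)^2*(y - 1)*(y)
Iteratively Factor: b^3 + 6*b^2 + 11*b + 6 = (b + 2)*(b^2 + 4*b + 3) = (b + 1)*(b + 2)*(b + 3)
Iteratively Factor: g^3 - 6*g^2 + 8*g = (g - 2)*(g^2 - 4*g) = (g - 4)*(g - 2)*(g)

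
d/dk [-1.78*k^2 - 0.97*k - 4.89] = -3.56*k - 0.97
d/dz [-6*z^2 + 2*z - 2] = 2 - 12*z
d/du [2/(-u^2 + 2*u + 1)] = 4*(u - 1)/(-u^2 + 2*u + 1)^2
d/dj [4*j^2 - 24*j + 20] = 8*j - 24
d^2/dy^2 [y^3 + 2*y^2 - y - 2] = 6*y + 4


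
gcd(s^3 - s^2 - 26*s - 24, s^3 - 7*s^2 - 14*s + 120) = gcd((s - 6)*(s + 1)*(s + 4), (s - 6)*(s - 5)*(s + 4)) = s^2 - 2*s - 24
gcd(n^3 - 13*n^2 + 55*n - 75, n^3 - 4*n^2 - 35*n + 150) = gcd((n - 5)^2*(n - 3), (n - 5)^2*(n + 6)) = n^2 - 10*n + 25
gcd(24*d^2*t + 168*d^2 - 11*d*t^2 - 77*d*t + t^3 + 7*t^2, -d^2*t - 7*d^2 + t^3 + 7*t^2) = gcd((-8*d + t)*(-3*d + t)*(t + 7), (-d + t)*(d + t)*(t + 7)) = t + 7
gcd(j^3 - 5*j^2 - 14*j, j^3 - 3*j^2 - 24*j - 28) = j^2 - 5*j - 14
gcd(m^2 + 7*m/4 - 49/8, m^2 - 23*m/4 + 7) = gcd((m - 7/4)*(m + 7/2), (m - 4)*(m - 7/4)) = m - 7/4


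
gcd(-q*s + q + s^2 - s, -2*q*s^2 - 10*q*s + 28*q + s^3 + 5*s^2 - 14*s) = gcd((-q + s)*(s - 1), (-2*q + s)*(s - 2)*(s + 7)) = 1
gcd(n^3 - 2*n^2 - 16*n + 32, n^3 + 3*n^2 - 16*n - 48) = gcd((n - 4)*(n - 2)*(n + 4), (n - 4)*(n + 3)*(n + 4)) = n^2 - 16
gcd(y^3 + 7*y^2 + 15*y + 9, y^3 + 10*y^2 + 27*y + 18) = y^2 + 4*y + 3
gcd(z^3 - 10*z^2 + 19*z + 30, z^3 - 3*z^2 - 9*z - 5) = z^2 - 4*z - 5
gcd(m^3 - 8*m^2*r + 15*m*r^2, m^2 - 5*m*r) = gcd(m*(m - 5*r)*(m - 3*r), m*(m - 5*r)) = -m^2 + 5*m*r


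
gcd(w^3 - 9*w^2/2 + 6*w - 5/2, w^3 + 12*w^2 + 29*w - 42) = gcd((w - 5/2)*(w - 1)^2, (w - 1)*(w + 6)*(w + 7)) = w - 1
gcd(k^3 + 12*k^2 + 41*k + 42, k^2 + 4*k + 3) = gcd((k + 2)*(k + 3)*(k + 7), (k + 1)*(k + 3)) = k + 3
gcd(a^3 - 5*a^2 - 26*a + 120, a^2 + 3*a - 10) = a + 5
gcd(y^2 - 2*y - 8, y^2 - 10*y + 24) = y - 4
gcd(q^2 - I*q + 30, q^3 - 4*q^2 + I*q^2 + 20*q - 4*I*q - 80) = q + 5*I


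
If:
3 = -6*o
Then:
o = -1/2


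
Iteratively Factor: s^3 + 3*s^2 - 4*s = (s - 1)*(s^2 + 4*s) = s*(s - 1)*(s + 4)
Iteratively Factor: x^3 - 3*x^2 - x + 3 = (x - 3)*(x^2 - 1) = (x - 3)*(x - 1)*(x + 1)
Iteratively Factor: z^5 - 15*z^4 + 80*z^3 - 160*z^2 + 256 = (z - 4)*(z^4 - 11*z^3 + 36*z^2 - 16*z - 64) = (z - 4)*(z + 1)*(z^3 - 12*z^2 + 48*z - 64) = (z - 4)^2*(z + 1)*(z^2 - 8*z + 16) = (z - 4)^3*(z + 1)*(z - 4)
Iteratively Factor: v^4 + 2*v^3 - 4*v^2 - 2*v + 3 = (v - 1)*(v^3 + 3*v^2 - v - 3) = (v - 1)*(v + 3)*(v^2 - 1) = (v - 1)*(v + 1)*(v + 3)*(v - 1)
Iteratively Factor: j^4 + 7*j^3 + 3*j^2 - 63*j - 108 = (j + 4)*(j^3 + 3*j^2 - 9*j - 27) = (j + 3)*(j + 4)*(j^2 - 9) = (j + 3)^2*(j + 4)*(j - 3)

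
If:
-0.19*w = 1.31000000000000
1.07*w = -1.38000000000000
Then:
No Solution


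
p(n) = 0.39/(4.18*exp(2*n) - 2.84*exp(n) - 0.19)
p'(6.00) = 0.00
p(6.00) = 0.00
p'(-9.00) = 0.00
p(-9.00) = -2.05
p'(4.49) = -0.00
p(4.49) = 0.00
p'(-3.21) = 0.44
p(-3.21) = -1.31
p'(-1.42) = 0.19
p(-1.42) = -0.62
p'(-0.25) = -62.55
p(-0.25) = 2.92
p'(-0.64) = -1.17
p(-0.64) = -0.74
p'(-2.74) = 0.46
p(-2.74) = -1.10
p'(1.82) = -0.01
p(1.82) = 0.00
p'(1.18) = -0.03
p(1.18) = 0.01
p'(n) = 0.39*(-8.36*exp(2*n) + 2.84*exp(n))/(4.18*exp(2*n) - 2.84*exp(n) - 0.19)^2 = (1.1076 - 3.2604*exp(n))*exp(n)/(-4.18*exp(2*n) + 2.84*exp(n) + 0.19)^2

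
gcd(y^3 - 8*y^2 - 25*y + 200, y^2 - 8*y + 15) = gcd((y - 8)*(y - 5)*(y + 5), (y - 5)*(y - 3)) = y - 5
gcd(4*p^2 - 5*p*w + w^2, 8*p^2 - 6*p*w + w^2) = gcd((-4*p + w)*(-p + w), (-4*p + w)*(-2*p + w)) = 4*p - w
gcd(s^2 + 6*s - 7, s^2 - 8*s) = 1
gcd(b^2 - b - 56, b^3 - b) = 1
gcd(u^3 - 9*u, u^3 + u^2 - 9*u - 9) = u^2 - 9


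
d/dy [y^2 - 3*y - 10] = 2*y - 3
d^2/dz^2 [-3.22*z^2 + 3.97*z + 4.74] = -6.44000000000000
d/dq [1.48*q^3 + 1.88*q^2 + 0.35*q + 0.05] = 4.44*q^2 + 3.76*q + 0.35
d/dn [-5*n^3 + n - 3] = 1 - 15*n^2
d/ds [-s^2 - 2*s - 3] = -2*s - 2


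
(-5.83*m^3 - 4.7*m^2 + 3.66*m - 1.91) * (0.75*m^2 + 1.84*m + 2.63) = -4.3725*m^5 - 14.2522*m^4 - 21.2359*m^3 - 7.0591*m^2 + 6.1114*m - 5.0233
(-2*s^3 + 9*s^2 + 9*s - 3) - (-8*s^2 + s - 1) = -2*s^3 + 17*s^2 + 8*s - 2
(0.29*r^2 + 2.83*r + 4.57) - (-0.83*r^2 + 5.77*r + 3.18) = 1.12*r^2 - 2.94*r + 1.39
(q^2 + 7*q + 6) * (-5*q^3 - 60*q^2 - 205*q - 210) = -5*q^5 - 95*q^4 - 655*q^3 - 2005*q^2 - 2700*q - 1260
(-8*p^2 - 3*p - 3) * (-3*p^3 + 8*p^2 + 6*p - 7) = 24*p^5 - 55*p^4 - 63*p^3 + 14*p^2 + 3*p + 21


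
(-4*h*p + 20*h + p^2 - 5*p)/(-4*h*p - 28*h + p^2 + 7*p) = (p - 5)/(p + 7)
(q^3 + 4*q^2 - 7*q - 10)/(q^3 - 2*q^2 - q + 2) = (q + 5)/(q - 1)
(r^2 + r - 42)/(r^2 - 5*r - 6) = (r + 7)/(r + 1)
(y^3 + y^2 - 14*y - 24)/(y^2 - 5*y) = (y^3 + y^2 - 14*y - 24)/(y*(y - 5))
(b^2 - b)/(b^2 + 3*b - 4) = b/(b + 4)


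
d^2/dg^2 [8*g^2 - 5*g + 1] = 16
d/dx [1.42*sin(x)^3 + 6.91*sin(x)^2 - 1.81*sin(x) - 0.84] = (4.26*sin(x)^2 + 13.82*sin(x) - 1.81)*cos(x)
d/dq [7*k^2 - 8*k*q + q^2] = -8*k + 2*q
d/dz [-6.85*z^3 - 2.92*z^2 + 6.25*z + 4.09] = -20.55*z^2 - 5.84*z + 6.25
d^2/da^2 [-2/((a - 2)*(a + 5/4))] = 16*(-16*(a - 2)^2 - 4*(a - 2)*(4*a + 5) - (4*a + 5)^2)/((a - 2)^3*(4*a + 5)^3)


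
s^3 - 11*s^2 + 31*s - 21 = (s - 7)*(s - 3)*(s - 1)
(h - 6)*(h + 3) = h^2 - 3*h - 18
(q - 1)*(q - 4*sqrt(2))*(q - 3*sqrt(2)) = q^3 - 7*sqrt(2)*q^2 - q^2 + 7*sqrt(2)*q + 24*q - 24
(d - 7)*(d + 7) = d^2 - 49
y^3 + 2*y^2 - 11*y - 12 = (y - 3)*(y + 1)*(y + 4)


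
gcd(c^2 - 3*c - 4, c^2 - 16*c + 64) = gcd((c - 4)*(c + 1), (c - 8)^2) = 1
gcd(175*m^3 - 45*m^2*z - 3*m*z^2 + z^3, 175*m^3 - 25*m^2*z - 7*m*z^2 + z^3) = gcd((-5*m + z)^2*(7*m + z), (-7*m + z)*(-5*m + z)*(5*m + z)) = -5*m + z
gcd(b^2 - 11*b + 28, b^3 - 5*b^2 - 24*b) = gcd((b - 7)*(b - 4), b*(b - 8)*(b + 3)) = 1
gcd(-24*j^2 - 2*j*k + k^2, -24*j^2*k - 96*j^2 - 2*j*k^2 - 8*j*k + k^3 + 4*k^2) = 24*j^2 + 2*j*k - k^2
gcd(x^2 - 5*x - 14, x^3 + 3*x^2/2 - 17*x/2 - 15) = x + 2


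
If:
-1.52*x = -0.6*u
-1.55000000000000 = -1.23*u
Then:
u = 1.26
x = 0.50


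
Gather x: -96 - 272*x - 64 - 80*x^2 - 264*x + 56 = -80*x^2 - 536*x - 104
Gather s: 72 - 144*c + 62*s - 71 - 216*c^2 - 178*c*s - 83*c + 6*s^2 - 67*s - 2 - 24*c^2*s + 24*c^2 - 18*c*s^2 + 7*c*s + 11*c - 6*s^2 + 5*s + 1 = -192*c^2 - 18*c*s^2 - 216*c + s*(-24*c^2 - 171*c)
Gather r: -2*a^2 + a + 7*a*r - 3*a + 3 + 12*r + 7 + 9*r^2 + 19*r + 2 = -2*a^2 - 2*a + 9*r^2 + r*(7*a + 31) + 12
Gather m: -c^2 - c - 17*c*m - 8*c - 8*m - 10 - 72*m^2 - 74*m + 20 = -c^2 - 9*c - 72*m^2 + m*(-17*c - 82) + 10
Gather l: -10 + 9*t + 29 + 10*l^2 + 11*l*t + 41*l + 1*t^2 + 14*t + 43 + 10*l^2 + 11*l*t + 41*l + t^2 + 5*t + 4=20*l^2 + l*(22*t + 82) + 2*t^2 + 28*t + 66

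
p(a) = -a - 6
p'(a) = -1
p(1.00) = -7.00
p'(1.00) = -1.00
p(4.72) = -10.72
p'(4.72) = -1.00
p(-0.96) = -5.04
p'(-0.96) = -1.00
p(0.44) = -6.44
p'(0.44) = -1.00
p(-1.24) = -4.76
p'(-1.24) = -1.00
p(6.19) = -12.19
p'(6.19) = -1.00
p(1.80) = -7.80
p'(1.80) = -1.00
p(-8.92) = 2.92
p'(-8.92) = -1.00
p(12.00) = -18.00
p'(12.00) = -1.00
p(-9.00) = 3.00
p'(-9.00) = -1.00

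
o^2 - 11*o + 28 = (o - 7)*(o - 4)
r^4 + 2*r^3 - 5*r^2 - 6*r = r*(r - 2)*(r + 1)*(r + 3)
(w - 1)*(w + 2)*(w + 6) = w^3 + 7*w^2 + 4*w - 12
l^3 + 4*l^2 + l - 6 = (l - 1)*(l + 2)*(l + 3)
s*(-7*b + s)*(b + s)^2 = -7*b^3*s - 13*b^2*s^2 - 5*b*s^3 + s^4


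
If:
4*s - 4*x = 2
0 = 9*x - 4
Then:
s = 17/18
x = 4/9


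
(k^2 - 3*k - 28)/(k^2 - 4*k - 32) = (k - 7)/(k - 8)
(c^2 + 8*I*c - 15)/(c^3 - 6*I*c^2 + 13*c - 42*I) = (c + 5*I)/(c^2 - 9*I*c - 14)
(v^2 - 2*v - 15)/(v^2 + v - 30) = (v + 3)/(v + 6)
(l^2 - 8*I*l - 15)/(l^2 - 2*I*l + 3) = (l - 5*I)/(l + I)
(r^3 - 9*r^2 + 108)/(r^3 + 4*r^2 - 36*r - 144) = (r^2 - 3*r - 18)/(r^2 + 10*r + 24)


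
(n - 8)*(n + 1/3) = n^2 - 23*n/3 - 8/3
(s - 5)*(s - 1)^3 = s^4 - 8*s^3 + 18*s^2 - 16*s + 5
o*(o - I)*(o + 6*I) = o^3 + 5*I*o^2 + 6*o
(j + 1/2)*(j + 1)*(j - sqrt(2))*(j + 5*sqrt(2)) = j^4 + 3*j^3/2 + 4*sqrt(2)*j^3 - 19*j^2/2 + 6*sqrt(2)*j^2 - 15*j + 2*sqrt(2)*j - 5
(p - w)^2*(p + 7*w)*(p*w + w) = p^4*w + 5*p^3*w^2 + p^3*w - 13*p^2*w^3 + 5*p^2*w^2 + 7*p*w^4 - 13*p*w^3 + 7*w^4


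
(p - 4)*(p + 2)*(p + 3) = p^3 + p^2 - 14*p - 24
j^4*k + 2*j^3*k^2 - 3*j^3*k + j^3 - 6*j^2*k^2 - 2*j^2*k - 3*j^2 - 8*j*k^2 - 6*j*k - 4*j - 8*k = (j - 4)*(j + 1)*(j + 2*k)*(j*k + 1)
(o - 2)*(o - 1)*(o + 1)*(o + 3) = o^4 + o^3 - 7*o^2 - o + 6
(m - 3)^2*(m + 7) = m^3 + m^2 - 33*m + 63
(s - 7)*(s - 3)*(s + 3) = s^3 - 7*s^2 - 9*s + 63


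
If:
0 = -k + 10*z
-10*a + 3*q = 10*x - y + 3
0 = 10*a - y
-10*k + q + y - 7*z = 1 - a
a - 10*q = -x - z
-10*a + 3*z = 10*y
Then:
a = -300/1137359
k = -110000/1137359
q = -36341/1137359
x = -352110/1137359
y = -3000/1137359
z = -11000/1137359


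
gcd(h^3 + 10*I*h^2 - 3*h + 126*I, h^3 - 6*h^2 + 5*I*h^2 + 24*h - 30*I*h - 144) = h - 3*I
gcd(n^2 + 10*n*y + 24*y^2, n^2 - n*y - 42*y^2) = n + 6*y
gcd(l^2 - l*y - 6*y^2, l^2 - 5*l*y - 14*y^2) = l + 2*y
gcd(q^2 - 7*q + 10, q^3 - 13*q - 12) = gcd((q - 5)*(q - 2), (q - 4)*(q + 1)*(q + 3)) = 1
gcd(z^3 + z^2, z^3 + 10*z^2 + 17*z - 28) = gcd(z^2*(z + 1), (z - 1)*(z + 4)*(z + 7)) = 1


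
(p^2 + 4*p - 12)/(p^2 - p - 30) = (-p^2 - 4*p + 12)/(-p^2 + p + 30)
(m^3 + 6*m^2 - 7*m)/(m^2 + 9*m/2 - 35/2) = 2*m*(m - 1)/(2*m - 5)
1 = 1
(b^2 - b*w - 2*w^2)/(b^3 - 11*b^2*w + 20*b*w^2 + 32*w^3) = (b - 2*w)/(b^2 - 12*b*w + 32*w^2)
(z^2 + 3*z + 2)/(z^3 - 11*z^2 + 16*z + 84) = (z + 1)/(z^2 - 13*z + 42)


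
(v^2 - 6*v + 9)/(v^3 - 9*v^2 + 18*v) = (v - 3)/(v*(v - 6))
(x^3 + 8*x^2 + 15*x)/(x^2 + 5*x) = x + 3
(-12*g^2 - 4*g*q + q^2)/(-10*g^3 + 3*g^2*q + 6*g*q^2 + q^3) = (-6*g + q)/(-5*g^2 + 4*g*q + q^2)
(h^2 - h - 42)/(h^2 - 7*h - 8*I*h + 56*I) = (h + 6)/(h - 8*I)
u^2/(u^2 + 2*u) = u/(u + 2)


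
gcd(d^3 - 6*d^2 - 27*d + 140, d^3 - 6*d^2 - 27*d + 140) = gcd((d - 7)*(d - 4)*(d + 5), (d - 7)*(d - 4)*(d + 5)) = d^3 - 6*d^2 - 27*d + 140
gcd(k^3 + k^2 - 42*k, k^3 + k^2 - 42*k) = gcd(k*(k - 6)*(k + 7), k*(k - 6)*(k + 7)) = k^3 + k^2 - 42*k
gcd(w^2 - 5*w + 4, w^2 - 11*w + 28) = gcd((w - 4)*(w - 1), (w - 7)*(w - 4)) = w - 4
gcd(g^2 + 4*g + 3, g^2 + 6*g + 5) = g + 1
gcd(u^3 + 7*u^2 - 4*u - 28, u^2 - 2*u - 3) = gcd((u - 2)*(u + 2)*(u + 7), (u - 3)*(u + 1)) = 1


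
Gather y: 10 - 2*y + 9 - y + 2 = 21 - 3*y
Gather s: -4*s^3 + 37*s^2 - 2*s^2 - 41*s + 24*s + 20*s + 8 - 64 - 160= -4*s^3 + 35*s^2 + 3*s - 216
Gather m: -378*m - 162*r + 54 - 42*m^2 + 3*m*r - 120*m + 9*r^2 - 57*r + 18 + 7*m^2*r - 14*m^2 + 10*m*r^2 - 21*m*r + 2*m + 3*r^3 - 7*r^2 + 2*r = m^2*(7*r - 56) + m*(10*r^2 - 18*r - 496) + 3*r^3 + 2*r^2 - 217*r + 72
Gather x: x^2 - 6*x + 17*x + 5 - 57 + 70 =x^2 + 11*x + 18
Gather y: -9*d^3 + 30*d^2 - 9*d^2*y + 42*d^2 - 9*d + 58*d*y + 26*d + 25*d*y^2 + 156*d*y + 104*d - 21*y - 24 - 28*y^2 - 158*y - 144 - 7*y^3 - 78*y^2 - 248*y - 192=-9*d^3 + 72*d^2 + 121*d - 7*y^3 + y^2*(25*d - 106) + y*(-9*d^2 + 214*d - 427) - 360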